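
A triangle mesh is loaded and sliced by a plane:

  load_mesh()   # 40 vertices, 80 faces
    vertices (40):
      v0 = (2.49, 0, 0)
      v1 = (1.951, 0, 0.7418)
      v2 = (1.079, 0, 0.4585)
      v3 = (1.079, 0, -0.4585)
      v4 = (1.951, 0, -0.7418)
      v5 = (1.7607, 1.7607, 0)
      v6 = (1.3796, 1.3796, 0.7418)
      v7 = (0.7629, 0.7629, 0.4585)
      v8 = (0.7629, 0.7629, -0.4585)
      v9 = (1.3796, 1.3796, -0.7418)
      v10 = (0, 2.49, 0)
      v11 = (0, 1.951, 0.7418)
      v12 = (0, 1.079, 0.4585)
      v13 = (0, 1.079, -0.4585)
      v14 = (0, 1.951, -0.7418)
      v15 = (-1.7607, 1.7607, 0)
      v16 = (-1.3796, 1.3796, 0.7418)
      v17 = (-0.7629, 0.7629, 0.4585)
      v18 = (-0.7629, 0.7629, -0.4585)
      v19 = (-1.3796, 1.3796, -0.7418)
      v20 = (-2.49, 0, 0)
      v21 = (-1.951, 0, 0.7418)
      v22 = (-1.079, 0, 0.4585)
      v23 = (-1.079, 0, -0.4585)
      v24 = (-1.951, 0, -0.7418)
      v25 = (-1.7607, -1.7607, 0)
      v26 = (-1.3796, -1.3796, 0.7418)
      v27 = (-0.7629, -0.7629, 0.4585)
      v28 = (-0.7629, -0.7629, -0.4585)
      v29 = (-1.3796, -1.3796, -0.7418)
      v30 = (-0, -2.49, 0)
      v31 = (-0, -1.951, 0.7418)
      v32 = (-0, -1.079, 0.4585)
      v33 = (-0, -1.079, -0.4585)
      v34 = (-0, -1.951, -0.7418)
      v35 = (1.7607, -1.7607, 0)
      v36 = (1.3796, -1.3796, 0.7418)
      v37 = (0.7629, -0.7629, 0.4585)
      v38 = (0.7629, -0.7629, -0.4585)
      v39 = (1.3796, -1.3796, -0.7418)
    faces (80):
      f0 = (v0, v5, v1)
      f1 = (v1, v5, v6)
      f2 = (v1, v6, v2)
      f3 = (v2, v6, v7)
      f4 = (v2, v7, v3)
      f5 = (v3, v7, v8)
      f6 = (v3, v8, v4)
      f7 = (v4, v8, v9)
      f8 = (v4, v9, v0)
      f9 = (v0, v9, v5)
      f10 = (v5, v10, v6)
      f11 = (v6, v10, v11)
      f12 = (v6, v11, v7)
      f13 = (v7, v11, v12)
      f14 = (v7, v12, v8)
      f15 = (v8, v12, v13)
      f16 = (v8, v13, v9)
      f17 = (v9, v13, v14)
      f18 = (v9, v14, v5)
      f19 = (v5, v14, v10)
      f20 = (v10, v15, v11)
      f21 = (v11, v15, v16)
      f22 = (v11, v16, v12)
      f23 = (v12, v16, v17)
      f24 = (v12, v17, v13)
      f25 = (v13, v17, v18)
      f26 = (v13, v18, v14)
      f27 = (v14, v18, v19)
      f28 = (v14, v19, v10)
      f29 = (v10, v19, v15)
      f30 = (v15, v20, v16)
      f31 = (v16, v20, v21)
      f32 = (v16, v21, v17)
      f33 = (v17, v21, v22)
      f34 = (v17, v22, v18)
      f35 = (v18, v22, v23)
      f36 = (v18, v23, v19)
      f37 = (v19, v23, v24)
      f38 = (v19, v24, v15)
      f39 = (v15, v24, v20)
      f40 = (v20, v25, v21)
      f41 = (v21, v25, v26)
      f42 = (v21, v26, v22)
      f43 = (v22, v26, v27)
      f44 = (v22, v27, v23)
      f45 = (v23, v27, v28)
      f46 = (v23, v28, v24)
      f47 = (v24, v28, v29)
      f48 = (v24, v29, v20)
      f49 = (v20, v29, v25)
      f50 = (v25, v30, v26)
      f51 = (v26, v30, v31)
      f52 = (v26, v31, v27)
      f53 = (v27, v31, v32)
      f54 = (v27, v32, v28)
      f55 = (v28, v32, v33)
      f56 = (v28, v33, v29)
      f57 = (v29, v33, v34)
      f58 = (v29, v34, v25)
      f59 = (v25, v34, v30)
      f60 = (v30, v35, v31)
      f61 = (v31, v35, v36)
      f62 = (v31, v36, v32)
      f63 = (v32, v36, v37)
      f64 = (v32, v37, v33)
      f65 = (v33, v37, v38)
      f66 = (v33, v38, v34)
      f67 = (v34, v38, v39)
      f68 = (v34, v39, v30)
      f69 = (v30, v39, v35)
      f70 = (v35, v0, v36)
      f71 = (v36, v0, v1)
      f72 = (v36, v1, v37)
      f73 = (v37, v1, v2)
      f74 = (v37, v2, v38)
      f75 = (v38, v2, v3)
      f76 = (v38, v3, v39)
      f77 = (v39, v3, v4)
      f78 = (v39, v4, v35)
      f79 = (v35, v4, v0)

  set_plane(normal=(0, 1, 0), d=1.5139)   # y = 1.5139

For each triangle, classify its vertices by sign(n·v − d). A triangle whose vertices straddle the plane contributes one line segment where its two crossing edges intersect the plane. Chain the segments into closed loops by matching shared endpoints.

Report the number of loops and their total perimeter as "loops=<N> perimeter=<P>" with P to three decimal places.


Straddling triangles (18 of 80):
  (v0,v5,v1) [-+-] → (1.86293, 1.5139, 0)–(1.78737, 1.5139, 0.103979)  len=0.1285
  (v1,v5,v6) [-+-] → (1.78737, 1.5139, 0.103979)–(1.5139, 1.5139, 0.480389)  len=0.4653
  (v0,v9,v5) [--+] → (1.5139, 1.5139, -0.480389)–(1.86293, 1.5139, 0)  len=0.5938
  (v5,v10,v6) [++-] → (1.21274, 1.5139, 0.652081)–(1.5139, 1.5139, 0.480389)  len=0.3467
  (v6,v10,v11) [-++] → (1.21274, 1.5139, 0.652081)–(1.05534, 1.5139, 0.7418)  len=0.1812
  (v6,v11,v7) [-+-] → (1.05534, 1.5139, 0.7418)–(0.28067, 1.5139, 0.637574)  len=0.7817
  (v7,v11,v12) [-+-] → (0.28067, 1.5139, 0.637574)–(0, 1.5139, 0.599793)  len=0.2832
  (v9,v13,v14) [--+] → (0, 1.5139, -0.599793)–(1.05534, 1.5139, -0.7418)  len=1.0649
  (v9,v14,v5) [-++] → (1.05534, 1.5139, -0.7418)–(1.5139, 1.5139, -0.480389)  len=0.5278
  (v11,v15,v16) [++-] → (-1.5139, 1.5139, 0.480389)–(-1.05534, 1.5139, 0.7418)  len=0.5278
  (v11,v16,v12) [+--] → (-1.05534, 1.5139, 0.7418)–(0, 1.5139, 0.599793)  len=1.0649
  (v13,v18,v14) [--+] → (-0.28067, 1.5139, -0.637574)–(0, 1.5139, -0.599793)  len=0.2832
  (v14,v18,v19) [+--] → (-0.28067, 1.5139, -0.637574)–(-1.05534, 1.5139, -0.7418)  len=0.7817
  (v14,v19,v10) [+-+] → (-1.05534, 1.5139, -0.7418)–(-1.21274, 1.5139, -0.652081)  len=0.1812
  (v10,v19,v15) [+-+] → (-1.21274, 1.5139, -0.652081)–(-1.5139, 1.5139, -0.480389)  len=0.3467
  (v15,v20,v16) [+--] → (-1.86293, 1.5139, 0)–(-1.5139, 1.5139, 0.480389)  len=0.5938
  (v19,v24,v15) [--+] → (-1.78737, 1.5139, -0.103979)–(-1.5139, 1.5139, -0.480389)  len=0.4653
  (v15,v24,v20) [+--] → (-1.78737, 1.5139, -0.103979)–(-1.86293, 1.5139, 0)  len=0.1285

Chained into 1 loop(s):
  loop 1: 18 segments, perimeter = 8.7459
Total perimeter = 8.746

loops=1 perimeter=8.746


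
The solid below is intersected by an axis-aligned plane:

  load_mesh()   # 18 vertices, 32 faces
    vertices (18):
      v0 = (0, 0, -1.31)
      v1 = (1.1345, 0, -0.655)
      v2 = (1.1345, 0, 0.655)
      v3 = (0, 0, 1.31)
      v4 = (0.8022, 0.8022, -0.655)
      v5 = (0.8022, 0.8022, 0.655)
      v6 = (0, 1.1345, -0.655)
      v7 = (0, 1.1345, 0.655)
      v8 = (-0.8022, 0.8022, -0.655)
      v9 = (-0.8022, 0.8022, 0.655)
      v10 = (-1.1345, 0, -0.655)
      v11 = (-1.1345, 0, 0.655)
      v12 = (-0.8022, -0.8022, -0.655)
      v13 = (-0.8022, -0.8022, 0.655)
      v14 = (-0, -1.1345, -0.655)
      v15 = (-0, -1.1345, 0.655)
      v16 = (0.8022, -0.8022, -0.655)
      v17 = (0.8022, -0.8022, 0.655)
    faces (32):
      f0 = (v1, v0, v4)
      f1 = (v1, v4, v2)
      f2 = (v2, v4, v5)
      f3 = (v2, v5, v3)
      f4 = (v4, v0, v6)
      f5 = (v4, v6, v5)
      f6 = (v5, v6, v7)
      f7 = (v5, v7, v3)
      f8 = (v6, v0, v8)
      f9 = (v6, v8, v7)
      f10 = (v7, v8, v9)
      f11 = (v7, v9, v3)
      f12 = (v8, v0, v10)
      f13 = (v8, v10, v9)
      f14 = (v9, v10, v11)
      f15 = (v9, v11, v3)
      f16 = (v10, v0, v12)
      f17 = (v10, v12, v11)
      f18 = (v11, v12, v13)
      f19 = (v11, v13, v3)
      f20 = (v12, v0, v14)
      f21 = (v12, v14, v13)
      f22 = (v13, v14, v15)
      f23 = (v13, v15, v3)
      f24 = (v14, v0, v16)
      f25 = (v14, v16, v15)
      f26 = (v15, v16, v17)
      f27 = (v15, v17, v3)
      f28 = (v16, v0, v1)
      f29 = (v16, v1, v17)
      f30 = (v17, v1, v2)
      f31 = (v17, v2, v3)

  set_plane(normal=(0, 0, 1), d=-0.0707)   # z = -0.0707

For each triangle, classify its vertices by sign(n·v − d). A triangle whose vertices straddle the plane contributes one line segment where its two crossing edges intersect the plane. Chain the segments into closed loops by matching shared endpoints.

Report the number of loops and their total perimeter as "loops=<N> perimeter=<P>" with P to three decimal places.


Straddling triangles (16 of 32):
  (v1,v4,v2) [--+] → (0.950416, 0.444394, -0.0707)–(1.1345, 0, -0.0707)  len=0.4810
  (v2,v4,v5) [+-+] → (0.950416, 0.444394, -0.0707)–(0.8022, 0.8022, -0.0707)  len=0.3873
  (v4,v6,v5) [--+] → (0.357806, 0.986284, -0.0707)–(0.8022, 0.8022, -0.0707)  len=0.4810
  (v5,v6,v7) [+-+] → (0.357806, 0.986284, -0.0707)–(0, 1.1345, -0.0707)  len=0.3873
  (v6,v8,v7) [--+] → (-0.444394, 0.950416, -0.0707)–(0, 1.1345, -0.0707)  len=0.4810
  (v7,v8,v9) [+-+] → (-0.444394, 0.950416, -0.0707)–(-0.8022, 0.8022, -0.0707)  len=0.3873
  (v8,v10,v9) [--+] → (-0.986284, 0.357806, -0.0707)–(-0.8022, 0.8022, -0.0707)  len=0.4810
  (v9,v10,v11) [+-+] → (-0.986284, 0.357806, -0.0707)–(-1.1345, 0, -0.0707)  len=0.3873
  (v10,v12,v11) [--+] → (-0.950416, -0.444394, -0.0707)–(-1.1345, 0, -0.0707)  len=0.4810
  (v11,v12,v13) [+-+] → (-0.950416, -0.444394, -0.0707)–(-0.8022, -0.8022, -0.0707)  len=0.3873
  (v12,v14,v13) [--+] → (-0.357806, -0.986284, -0.0707)–(-0.8022, -0.8022, -0.0707)  len=0.4810
  (v13,v14,v15) [+-+] → (-0.357806, -0.986284, -0.0707)–(0, -1.1345, -0.0707)  len=0.3873
  (v14,v16,v15) [--+] → (0.444394, -0.950416, -0.0707)–(0, -1.1345, -0.0707)  len=0.4810
  (v15,v16,v17) [+-+] → (0.444394, -0.950416, -0.0707)–(0.8022, -0.8022, -0.0707)  len=0.3873
  (v16,v1,v17) [--+] → (0.986284, -0.357806, -0.0707)–(0.8022, -0.8022, -0.0707)  len=0.4810
  (v17,v1,v2) [+-+] → (0.986284, -0.357806, -0.0707)–(1.1345, 0, -0.0707)  len=0.3873

Chained into 1 loop(s):
  loop 1: 16 segments, perimeter = 6.9464
Total perimeter = 6.946

loops=1 perimeter=6.946


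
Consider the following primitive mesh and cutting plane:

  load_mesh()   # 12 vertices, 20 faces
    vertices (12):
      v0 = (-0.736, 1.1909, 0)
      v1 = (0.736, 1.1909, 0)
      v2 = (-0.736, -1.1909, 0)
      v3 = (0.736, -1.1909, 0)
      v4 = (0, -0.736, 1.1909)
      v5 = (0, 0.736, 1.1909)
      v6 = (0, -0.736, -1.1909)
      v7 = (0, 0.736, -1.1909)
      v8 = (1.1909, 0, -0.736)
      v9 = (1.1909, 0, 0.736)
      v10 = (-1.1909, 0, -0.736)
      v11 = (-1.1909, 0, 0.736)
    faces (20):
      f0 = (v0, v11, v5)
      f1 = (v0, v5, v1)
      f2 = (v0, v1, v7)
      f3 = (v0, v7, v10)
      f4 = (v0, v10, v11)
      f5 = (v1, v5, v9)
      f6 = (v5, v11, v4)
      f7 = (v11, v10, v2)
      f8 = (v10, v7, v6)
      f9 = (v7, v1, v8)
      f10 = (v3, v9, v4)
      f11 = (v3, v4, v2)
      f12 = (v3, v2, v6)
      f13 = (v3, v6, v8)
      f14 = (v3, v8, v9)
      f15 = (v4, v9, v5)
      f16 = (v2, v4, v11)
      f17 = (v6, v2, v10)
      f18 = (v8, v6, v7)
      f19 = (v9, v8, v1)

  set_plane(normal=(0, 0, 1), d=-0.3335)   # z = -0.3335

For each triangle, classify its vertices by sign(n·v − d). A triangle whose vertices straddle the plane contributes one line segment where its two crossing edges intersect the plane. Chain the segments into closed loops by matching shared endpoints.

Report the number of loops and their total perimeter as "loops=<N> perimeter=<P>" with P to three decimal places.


loops=1 perimeter=7.240

Straddling triangles (10 of 20):
  (v0,v1,v7) [++-] → (0.52989, 1.06351, -0.3335)–(-0.52989, 1.06351, -0.3335)  len=1.0598
  (v0,v7,v10) [+--] → (-0.52989, 1.06351, -0.3335)–(-0.942127, 0.651273, -0.3335)  len=0.5830
  (v0,v10,v11) [+-+] → (-0.942127, 0.651273, -0.3335)–(-1.1909, 0, -0.3335)  len=0.6972
  (v11,v10,v2) [+-+] → (-1.1909, 0, -0.3335)–(-0.942127, -0.651273, -0.3335)  len=0.6972
  (v7,v1,v8) [-+-] → (0.52989, 1.06351, -0.3335)–(0.942127, 0.651273, -0.3335)  len=0.5830
  (v3,v2,v6) [++-] → (-0.52989, -1.06351, -0.3335)–(0.52989, -1.06351, -0.3335)  len=1.0598
  (v3,v6,v8) [+--] → (0.52989, -1.06351, -0.3335)–(0.942127, -0.651273, -0.3335)  len=0.5830
  (v3,v8,v9) [+-+] → (0.942127, -0.651273, -0.3335)–(1.1909, 0, -0.3335)  len=0.6972
  (v6,v2,v10) [-+-] → (-0.52989, -1.06351, -0.3335)–(-0.942127, -0.651273, -0.3335)  len=0.5830
  (v9,v8,v1) [+-+] → (1.1909, 0, -0.3335)–(0.942127, 0.651273, -0.3335)  len=0.6972

Chained into 1 loop(s):
  loop 1: 10 segments, perimeter = 7.2402
Total perimeter = 7.240


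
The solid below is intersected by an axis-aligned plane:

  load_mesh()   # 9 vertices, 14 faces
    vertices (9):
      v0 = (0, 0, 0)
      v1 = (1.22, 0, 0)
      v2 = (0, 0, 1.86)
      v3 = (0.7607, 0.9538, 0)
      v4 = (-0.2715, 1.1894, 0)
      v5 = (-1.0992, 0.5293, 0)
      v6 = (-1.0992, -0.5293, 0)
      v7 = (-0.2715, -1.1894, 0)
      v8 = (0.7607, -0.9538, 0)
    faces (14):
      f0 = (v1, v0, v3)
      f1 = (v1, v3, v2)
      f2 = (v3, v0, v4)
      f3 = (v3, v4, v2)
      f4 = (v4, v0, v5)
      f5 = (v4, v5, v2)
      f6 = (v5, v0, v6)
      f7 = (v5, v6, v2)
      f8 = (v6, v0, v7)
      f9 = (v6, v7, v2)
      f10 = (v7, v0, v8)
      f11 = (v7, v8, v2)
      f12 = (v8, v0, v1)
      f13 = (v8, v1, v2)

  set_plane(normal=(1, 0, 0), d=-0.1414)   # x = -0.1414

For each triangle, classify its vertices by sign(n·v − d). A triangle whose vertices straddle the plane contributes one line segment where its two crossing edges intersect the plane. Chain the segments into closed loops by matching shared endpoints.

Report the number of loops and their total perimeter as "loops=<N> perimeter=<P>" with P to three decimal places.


loops=1 perimeter=6.369

Straddling triangles (10 of 14):
  (v3,v0,v4) [++-] → (-0.1414, 0.619452, 0)–(-0.1414, 1.1597, 0)  len=0.5403
  (v3,v4,v2) [+-+] → (-0.1414, 1.1597, 0)–(-0.1414, 0.619452, 0.891293)  len=1.0422
  (v4,v0,v5) [-+-] → (-0.1414, 0.619452, 0)–(-0.1414, 0.0680886, 0)  len=0.5514
  (v4,v5,v2) [--+] → (-0.1414, 0.0680886, 1.62073)–(-0.1414, 0.619452, 0.891293)  len=0.9144
  (v5,v0,v6) [-+-] → (-0.1414, 0.0680886, 0)–(-0.1414, -0.0680886, 0)  len=0.1362
  (v5,v6,v2) [--+] → (-0.1414, -0.0680886, 1.62073)–(-0.1414, 0.0680886, 1.62073)  len=0.1362
  (v6,v0,v7) [-+-] → (-0.1414, -0.0680886, 0)–(-0.1414, -0.619452, 0)  len=0.5514
  (v6,v7,v2) [--+] → (-0.1414, -0.619452, 0.891293)–(-0.1414, -0.0680886, 1.62073)  len=0.9144
  (v7,v0,v8) [-++] → (-0.1414, -0.619452, 0)–(-0.1414, -1.1597, 0)  len=0.5403
  (v7,v8,v2) [-++] → (-0.1414, -1.1597, 0)–(-0.1414, -0.619452, 0.891293)  len=1.0422

Chained into 1 loop(s):
  loop 1: 10 segments, perimeter = 6.3688
Total perimeter = 6.369


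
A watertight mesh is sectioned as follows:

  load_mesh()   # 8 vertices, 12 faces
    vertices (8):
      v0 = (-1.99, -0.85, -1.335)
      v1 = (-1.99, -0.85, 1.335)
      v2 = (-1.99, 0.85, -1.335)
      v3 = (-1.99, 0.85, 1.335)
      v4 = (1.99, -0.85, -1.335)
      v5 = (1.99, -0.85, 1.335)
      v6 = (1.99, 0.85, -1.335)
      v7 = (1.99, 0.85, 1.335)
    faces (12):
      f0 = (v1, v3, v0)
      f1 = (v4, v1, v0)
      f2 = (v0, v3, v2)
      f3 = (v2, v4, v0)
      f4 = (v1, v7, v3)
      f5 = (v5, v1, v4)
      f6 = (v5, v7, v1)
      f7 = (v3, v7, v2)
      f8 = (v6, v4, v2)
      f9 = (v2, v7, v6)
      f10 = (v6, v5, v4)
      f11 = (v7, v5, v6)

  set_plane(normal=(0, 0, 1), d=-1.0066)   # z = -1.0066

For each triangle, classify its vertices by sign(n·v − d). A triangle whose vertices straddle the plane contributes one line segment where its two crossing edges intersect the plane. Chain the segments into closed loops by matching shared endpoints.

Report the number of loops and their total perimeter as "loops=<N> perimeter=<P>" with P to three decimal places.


Straddling triangles (8 of 12):
  (v1,v3,v0) [++-] → (-1.99, -0.640906, -1.0066)–(-1.99, -0.85, -1.0066)  len=0.2091
  (v4,v1,v0) [-+-] → (1.50047, -0.85, -1.0066)–(-1.99, -0.85, -1.0066)  len=3.4905
  (v0,v3,v2) [-+-] → (-1.99, -0.640906, -1.0066)–(-1.99, 0.85, -1.0066)  len=1.4909
  (v5,v1,v4) [++-] → (1.50047, -0.85, -1.0066)–(1.99, -0.85, -1.0066)  len=0.4895
  (v3,v7,v2) [++-] → (-1.50047, 0.85, -1.0066)–(-1.99, 0.85, -1.0066)  len=0.4895
  (v2,v7,v6) [-+-] → (-1.50047, 0.85, -1.0066)–(1.99, 0.85, -1.0066)  len=3.4905
  (v6,v5,v4) [-+-] → (1.99, 0.640906, -1.0066)–(1.99, -0.85, -1.0066)  len=1.4909
  (v7,v5,v6) [++-] → (1.99, 0.640906, -1.0066)–(1.99, 0.85, -1.0066)  len=0.2091

Chained into 1 loop(s):
  loop 1: 8 segments, perimeter = 11.3600
Total perimeter = 11.360

loops=1 perimeter=11.360


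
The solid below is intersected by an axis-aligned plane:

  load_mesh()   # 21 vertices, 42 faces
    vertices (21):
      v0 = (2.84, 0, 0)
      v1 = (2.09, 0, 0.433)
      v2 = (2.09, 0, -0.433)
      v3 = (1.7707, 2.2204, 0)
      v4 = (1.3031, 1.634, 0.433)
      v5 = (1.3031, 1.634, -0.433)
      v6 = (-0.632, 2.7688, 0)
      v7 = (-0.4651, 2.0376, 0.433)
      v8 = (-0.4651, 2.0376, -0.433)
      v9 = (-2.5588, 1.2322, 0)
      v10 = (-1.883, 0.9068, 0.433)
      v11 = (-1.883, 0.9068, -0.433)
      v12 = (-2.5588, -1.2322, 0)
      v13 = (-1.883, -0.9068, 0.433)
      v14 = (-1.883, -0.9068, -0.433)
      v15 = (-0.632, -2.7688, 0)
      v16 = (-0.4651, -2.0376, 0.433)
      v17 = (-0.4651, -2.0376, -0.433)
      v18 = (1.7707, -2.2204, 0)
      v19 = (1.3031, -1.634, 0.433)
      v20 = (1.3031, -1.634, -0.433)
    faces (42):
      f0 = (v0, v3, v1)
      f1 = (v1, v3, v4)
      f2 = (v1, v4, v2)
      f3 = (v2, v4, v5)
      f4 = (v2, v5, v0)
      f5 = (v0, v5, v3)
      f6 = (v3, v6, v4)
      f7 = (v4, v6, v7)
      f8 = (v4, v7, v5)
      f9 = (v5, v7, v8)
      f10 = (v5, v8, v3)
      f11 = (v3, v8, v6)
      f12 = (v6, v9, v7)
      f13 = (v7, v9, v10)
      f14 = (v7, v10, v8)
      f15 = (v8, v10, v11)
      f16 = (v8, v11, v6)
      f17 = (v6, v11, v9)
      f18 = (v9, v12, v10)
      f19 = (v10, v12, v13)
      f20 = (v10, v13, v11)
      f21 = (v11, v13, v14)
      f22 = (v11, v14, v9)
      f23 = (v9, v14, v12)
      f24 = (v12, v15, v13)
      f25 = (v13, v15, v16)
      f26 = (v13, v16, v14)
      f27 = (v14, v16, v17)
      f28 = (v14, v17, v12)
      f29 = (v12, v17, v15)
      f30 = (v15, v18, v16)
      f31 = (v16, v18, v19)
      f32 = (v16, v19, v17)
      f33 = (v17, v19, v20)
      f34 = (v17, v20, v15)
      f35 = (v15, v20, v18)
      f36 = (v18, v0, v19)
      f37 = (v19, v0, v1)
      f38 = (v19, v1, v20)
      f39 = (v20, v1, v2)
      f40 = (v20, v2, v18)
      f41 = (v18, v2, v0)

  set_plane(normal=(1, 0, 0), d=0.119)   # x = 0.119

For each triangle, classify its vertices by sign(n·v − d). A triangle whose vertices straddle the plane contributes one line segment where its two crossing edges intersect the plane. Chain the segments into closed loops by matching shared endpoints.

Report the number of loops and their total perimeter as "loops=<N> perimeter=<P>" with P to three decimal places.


Straddling triangles (12 of 42):
  (v3,v6,v4) [+-+] → (0.119, 2.59739, 0)–(0.119, 2.32839, 0.168045)  len=0.3172
  (v4,v6,v7) [+--] → (0.119, 2.32839, 0.168045)–(0.119, 1.90428, 0.433)  len=0.5001
  (v4,v7,v5) [+-+] → (0.119, 1.90428, 0.433)–(0.119, 1.90428, 0.146929)  len=0.2861
  (v5,v7,v8) [+--] → (0.119, 1.90428, 0.146929)–(0.119, 1.90428, -0.433)  len=0.5799
  (v5,v8,v3) [+-+] → (0.119, 1.90428, -0.433)–(0.119, 2.08536, -0.319879)  len=0.2135
  (v3,v8,v6) [+--] → (0.119, 2.08536, -0.319879)–(0.119, 2.59739, 0)  len=0.6037
  (v15,v18,v16) [-+-] → (0.119, -2.59739, 0)–(0.119, -2.08536, 0.319879)  len=0.6037
  (v16,v18,v19) [-++] → (0.119, -2.08536, 0.319879)–(0.119, -1.90428, 0.433)  len=0.2135
  (v16,v19,v17) [-+-] → (0.119, -1.90428, 0.433)–(0.119, -1.90428, -0.146929)  len=0.5799
  (v17,v19,v20) [-++] → (0.119, -1.90428, -0.146929)–(0.119, -1.90428, -0.433)  len=0.2861
  (v17,v20,v15) [-+-] → (0.119, -1.90428, -0.433)–(0.119, -2.32839, -0.168045)  len=0.5001
  (v15,v20,v18) [-++] → (0.119, -2.32839, -0.168045)–(0.119, -2.59739, 0)  len=0.3172

Chained into 2 loop(s):
  loop 1: 6 segments, perimeter = 2.5005
  loop 2: 6 segments, perimeter = 2.5005
Total perimeter = 5.001

loops=2 perimeter=5.001


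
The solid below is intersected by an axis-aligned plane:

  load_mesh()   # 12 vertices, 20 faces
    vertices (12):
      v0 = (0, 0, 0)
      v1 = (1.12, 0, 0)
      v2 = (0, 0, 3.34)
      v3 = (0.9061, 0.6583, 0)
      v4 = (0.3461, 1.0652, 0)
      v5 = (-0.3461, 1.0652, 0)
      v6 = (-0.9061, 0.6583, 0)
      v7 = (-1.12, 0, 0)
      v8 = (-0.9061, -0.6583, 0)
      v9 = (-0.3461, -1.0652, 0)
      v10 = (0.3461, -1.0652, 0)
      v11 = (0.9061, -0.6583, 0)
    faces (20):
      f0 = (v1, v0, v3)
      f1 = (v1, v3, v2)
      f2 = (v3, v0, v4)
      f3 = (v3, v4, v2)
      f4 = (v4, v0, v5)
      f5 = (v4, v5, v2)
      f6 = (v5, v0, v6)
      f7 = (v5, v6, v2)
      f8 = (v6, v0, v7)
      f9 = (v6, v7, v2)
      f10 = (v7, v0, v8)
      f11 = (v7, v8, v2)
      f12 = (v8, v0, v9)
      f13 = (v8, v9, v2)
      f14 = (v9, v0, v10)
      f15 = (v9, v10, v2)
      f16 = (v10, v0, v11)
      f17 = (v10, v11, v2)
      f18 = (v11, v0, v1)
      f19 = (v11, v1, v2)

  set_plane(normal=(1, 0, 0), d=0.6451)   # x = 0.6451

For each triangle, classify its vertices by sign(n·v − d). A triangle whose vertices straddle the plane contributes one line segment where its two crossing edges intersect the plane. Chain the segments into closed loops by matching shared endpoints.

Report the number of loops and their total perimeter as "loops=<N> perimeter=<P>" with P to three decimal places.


loops=1 perimeter=5.069

Straddling triangles (8 of 20):
  (v1,v0,v3) [+-+] → (0.6451, 0, 0)–(0.6451, 0.468678, 0)  len=0.4687
  (v1,v3,v2) [++-] → (0.6451, 0.468678, 0.962079)–(0.6451, 0, 1.41622)  len=0.6526
  (v3,v0,v4) [+--] → (0.6451, 0.468678, 0)–(0.6451, 0.847944, 0)  len=0.3793
  (v3,v4,v2) [+--] → (0.6451, 0.847944, 0)–(0.6451, 0.468678, 0.962079)  len=1.0341
  (v10,v0,v11) [--+] → (0.6451, -0.468678, 0)–(0.6451, -0.847944, 0)  len=0.3793
  (v10,v11,v2) [-+-] → (0.6451, -0.847944, 0)–(0.6451, -0.468678, 0.962079)  len=1.0341
  (v11,v0,v1) [+-+] → (0.6451, -0.468678, 0)–(0.6451, 0, 0)  len=0.4687
  (v11,v1,v2) [++-] → (0.6451, 0, 1.41622)–(0.6451, -0.468678, 0.962079)  len=0.6526

Chained into 1 loop(s):
  loop 1: 8 segments, perimeter = 5.0694
Total perimeter = 5.069


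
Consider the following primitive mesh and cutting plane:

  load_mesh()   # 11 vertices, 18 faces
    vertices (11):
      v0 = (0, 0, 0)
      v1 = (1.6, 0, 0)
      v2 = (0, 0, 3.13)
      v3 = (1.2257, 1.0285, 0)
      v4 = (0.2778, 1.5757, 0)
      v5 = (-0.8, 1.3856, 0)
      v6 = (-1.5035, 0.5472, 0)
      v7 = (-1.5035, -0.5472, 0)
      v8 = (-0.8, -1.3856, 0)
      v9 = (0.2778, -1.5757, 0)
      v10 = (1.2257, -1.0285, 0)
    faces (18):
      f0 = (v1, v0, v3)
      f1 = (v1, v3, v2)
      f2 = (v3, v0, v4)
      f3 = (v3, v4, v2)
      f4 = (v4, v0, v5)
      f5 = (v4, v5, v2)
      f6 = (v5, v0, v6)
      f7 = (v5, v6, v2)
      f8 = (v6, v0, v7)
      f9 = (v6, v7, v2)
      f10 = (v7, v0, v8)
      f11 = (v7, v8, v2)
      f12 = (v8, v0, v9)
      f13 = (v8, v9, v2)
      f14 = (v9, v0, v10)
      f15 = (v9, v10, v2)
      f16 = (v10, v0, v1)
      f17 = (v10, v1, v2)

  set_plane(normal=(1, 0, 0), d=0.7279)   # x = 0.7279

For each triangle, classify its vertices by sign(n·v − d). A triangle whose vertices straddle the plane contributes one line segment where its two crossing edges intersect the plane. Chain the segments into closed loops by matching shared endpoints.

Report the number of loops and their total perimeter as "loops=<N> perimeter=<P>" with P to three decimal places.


loops=1 perimeter=7.039

Straddling triangles (8 of 18):
  (v1,v0,v3) [+-+] → (0.7279, 0, 0)–(0.7279, 0.61079, 0)  len=0.6108
  (v1,v3,v2) [++-] → (0.7279, 0.61079, 1.2712)–(0.7279, 0, 1.70605)  len=0.7498
  (v3,v0,v4) [+--] → (0.7279, 0.61079, 0)–(0.7279, 1.31587, 0)  len=0.7051
  (v3,v4,v2) [+--] → (0.7279, 1.31587, 0)–(0.7279, 0.61079, 1.2712)  len=1.4536
  (v9,v0,v10) [--+] → (0.7279, -0.61079, 0)–(0.7279, -1.31587, 0)  len=0.7051
  (v9,v10,v2) [-+-] → (0.7279, -1.31587, 0)–(0.7279, -0.61079, 1.2712)  len=1.4536
  (v10,v0,v1) [+-+] → (0.7279, -0.61079, 0)–(0.7279, 0, 0)  len=0.6108
  (v10,v1,v2) [++-] → (0.7279, 0, 1.70605)–(0.7279, -0.61079, 1.2712)  len=0.7498

Chained into 1 loop(s):
  loop 1: 8 segments, perimeter = 7.0386
Total perimeter = 7.039


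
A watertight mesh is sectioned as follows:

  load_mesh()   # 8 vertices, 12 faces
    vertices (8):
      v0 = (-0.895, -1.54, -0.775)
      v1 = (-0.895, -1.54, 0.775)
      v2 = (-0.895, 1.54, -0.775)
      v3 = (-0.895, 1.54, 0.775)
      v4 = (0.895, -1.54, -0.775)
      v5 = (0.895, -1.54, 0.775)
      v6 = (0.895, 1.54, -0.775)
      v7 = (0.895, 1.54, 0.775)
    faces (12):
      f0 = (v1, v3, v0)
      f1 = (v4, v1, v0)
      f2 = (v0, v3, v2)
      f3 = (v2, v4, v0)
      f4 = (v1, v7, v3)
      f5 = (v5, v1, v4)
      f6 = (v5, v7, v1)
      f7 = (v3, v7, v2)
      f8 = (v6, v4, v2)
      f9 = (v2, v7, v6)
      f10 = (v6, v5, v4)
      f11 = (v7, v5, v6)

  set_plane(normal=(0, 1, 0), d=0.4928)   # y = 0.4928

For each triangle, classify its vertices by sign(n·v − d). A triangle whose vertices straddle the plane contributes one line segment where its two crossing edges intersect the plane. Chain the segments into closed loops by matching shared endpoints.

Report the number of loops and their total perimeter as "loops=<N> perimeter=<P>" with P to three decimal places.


Straddling triangles (8 of 12):
  (v1,v3,v0) [-+-] → (-0.895, 0.4928, 0.775)–(-0.895, 0.4928, 0.248)  len=0.5270
  (v0,v3,v2) [-++] → (-0.895, 0.4928, 0.248)–(-0.895, 0.4928, -0.775)  len=1.0230
  (v2,v4,v0) [+--] → (-0.2864, 0.4928, -0.775)–(-0.895, 0.4928, -0.775)  len=0.6086
  (v1,v7,v3) [-++] → (0.2864, 0.4928, 0.775)–(-0.895, 0.4928, 0.775)  len=1.1814
  (v5,v7,v1) [-+-] → (0.895, 0.4928, 0.775)–(0.2864, 0.4928, 0.775)  len=0.6086
  (v6,v4,v2) [+-+] → (0.895, 0.4928, -0.775)–(-0.2864, 0.4928, -0.775)  len=1.1814
  (v6,v5,v4) [+--] → (0.895, 0.4928, -0.248)–(0.895, 0.4928, -0.775)  len=0.5270
  (v7,v5,v6) [+-+] → (0.895, 0.4928, 0.775)–(0.895, 0.4928, -0.248)  len=1.0230

Chained into 1 loop(s):
  loop 1: 8 segments, perimeter = 6.6800
Total perimeter = 6.680

loops=1 perimeter=6.680


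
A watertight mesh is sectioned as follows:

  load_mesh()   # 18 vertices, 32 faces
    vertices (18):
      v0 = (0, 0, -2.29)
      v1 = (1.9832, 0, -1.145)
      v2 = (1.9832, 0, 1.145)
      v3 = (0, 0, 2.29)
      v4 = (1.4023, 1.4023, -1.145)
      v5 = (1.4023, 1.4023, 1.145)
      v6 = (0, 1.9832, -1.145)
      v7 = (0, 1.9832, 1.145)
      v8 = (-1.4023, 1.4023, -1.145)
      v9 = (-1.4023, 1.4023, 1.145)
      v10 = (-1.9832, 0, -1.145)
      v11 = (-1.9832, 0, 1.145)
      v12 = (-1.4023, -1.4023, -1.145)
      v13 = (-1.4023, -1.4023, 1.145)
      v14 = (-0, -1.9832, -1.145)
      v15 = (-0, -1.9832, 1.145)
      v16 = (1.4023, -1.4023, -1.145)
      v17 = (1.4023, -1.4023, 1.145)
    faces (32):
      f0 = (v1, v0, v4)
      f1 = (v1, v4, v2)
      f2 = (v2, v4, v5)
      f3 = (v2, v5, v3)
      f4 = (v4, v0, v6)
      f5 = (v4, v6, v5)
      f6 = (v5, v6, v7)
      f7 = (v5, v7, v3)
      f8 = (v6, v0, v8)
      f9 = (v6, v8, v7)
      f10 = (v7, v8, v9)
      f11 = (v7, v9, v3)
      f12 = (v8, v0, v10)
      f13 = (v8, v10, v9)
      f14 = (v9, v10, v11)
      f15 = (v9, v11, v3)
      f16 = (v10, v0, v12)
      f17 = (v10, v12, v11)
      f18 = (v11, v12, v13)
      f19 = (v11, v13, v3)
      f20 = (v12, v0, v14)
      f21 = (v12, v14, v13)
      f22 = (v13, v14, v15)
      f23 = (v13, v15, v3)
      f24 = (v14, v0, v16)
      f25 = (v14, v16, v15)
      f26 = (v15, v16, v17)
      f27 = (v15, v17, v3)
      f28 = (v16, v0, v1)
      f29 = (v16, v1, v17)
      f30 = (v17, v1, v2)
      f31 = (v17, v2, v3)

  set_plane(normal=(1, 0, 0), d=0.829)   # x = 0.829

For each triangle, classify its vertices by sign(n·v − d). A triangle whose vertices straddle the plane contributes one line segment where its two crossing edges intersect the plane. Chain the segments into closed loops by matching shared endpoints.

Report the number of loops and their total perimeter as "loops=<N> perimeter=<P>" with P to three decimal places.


Straddling triangles (12 of 32):
  (v1,v0,v4) [+-+] → (0.829, 0, -1.81138)–(0.829, 0.829, -1.61311)  len=0.8524
  (v2,v5,v3) [++-] → (0.829, 0.829, 1.61311)–(0.829, 0, 1.81138)  len=0.8524
  (v4,v0,v6) [+--] → (0.829, 0.829, -1.61311)–(0.829, 1.63979, -1.145)  len=0.9362
  (v4,v6,v5) [+-+] → (0.829, 1.63979, -1.145)–(0.829, 1.63979, 0.208783)  len=1.3538
  (v5,v6,v7) [+--] → (0.829, 1.63979, 0.208783)–(0.829, 1.63979, 1.145)  len=0.9362
  (v5,v7,v3) [+--] → (0.829, 1.63979, 1.145)–(0.829, 0.829, 1.61311)  len=0.9362
  (v14,v0,v16) [--+] → (0.829, -0.829, -1.61311)–(0.829, -1.63979, -1.145)  len=0.9362
  (v14,v16,v15) [-+-] → (0.829, -1.63979, -1.145)–(0.829, -1.63979, -0.208783)  len=0.9362
  (v15,v16,v17) [-++] → (0.829, -1.63979, -0.208783)–(0.829, -1.63979, 1.145)  len=1.3538
  (v15,v17,v3) [-+-] → (0.829, -1.63979, 1.145)–(0.829, -0.829, 1.61311)  len=0.9362
  (v16,v0,v1) [+-+] → (0.829, -0.829, -1.61311)–(0.829, 0, -1.81138)  len=0.8524
  (v17,v2,v3) [++-] → (0.829, 0, 1.81138)–(0.829, -0.829, 1.61311)  len=0.8524

Chained into 1 loop(s):
  loop 1: 12 segments, perimeter = 11.7344
Total perimeter = 11.734

loops=1 perimeter=11.734


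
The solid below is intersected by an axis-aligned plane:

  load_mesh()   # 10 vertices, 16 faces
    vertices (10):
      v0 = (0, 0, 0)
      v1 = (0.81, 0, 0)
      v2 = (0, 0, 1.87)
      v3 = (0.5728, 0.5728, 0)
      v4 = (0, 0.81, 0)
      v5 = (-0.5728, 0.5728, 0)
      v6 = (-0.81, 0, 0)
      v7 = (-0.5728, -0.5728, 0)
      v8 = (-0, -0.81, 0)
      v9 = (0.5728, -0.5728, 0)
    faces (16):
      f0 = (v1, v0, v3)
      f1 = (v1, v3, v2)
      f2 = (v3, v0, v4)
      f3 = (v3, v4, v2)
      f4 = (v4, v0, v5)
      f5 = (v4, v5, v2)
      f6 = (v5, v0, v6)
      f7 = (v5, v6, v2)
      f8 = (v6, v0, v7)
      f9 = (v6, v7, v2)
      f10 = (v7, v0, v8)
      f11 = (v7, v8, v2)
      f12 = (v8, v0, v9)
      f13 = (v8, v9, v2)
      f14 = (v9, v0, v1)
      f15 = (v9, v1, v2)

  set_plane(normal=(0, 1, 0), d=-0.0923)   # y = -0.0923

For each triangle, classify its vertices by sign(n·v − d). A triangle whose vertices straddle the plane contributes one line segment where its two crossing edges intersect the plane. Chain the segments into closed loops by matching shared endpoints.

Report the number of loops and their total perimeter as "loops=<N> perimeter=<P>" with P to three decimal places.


loops=1 perimeter=5.218

Straddling triangles (8 of 16):
  (v6,v0,v7) [++-] → (-0.0923, -0.0923, 0)–(-0.771778, -0.0923, 0)  len=0.6795
  (v6,v7,v2) [+-+] → (-0.771778, -0.0923, 0)–(-0.0923, -0.0923, 1.56867)  len=1.7095
  (v7,v0,v8) [-+-] → (-0.0923, -0.0923, 0)–(0, -0.0923, 0)  len=0.0923
  (v7,v8,v2) [--+] → (0, -0.0923, 1.65691)–(-0.0923, -0.0923, 1.56867)  len=0.1277
  (v8,v0,v9) [-+-] → (0, -0.0923, 0)–(0.0923, -0.0923, 0)  len=0.0923
  (v8,v9,v2) [--+] → (0.0923, -0.0923, 1.56867)–(0, -0.0923, 1.65691)  len=0.1277
  (v9,v0,v1) [-++] → (0.0923, -0.0923, 0)–(0.771778, -0.0923, 0)  len=0.6795
  (v9,v1,v2) [-++] → (0.771778, -0.0923, 0)–(0.0923, -0.0923, 1.56867)  len=1.7095

Chained into 1 loop(s):
  loop 1: 8 segments, perimeter = 5.2180
Total perimeter = 5.218


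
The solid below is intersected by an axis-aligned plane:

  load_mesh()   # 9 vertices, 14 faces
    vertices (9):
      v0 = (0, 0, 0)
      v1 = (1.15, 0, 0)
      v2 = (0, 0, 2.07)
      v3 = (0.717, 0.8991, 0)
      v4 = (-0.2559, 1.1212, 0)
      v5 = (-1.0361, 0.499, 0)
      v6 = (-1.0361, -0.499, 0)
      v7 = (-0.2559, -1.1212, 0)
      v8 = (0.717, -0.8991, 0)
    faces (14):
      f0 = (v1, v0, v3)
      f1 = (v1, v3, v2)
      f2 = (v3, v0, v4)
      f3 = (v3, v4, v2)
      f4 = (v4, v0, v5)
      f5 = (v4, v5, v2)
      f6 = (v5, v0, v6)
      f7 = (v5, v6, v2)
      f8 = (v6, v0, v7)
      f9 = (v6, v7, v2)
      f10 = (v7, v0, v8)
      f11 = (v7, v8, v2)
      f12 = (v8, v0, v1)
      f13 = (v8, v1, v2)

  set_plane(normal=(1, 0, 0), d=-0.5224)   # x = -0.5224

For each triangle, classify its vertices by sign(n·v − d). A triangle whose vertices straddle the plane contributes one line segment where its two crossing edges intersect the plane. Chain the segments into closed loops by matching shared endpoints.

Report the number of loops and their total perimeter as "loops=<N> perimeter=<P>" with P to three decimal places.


Straddling triangles (6 of 14):
  (v4,v0,v5) [++-] → (-0.5224, 0.251595, 0)–(-0.5224, 0.908669, 0)  len=0.6571
  (v4,v5,v2) [+-+] → (-0.5224, 0.908669, 0)–(-0.5224, 0.251595, 1.02631)  len=1.2186
  (v5,v0,v6) [-+-] → (-0.5224, 0.251595, 0)–(-0.5224, -0.251595, 0)  len=0.5032
  (v5,v6,v2) [--+] → (-0.5224, -0.251595, 1.02631)–(-0.5224, 0.251595, 1.02631)  len=0.5032
  (v6,v0,v7) [-++] → (-0.5224, -0.251595, 0)–(-0.5224, -0.908669, 0)  len=0.6571
  (v6,v7,v2) [-++] → (-0.5224, -0.908669, 0)–(-0.5224, -0.251595, 1.02631)  len=1.2186

Chained into 1 loop(s):
  loop 1: 6 segments, perimeter = 4.7578
Total perimeter = 4.758

loops=1 perimeter=4.758


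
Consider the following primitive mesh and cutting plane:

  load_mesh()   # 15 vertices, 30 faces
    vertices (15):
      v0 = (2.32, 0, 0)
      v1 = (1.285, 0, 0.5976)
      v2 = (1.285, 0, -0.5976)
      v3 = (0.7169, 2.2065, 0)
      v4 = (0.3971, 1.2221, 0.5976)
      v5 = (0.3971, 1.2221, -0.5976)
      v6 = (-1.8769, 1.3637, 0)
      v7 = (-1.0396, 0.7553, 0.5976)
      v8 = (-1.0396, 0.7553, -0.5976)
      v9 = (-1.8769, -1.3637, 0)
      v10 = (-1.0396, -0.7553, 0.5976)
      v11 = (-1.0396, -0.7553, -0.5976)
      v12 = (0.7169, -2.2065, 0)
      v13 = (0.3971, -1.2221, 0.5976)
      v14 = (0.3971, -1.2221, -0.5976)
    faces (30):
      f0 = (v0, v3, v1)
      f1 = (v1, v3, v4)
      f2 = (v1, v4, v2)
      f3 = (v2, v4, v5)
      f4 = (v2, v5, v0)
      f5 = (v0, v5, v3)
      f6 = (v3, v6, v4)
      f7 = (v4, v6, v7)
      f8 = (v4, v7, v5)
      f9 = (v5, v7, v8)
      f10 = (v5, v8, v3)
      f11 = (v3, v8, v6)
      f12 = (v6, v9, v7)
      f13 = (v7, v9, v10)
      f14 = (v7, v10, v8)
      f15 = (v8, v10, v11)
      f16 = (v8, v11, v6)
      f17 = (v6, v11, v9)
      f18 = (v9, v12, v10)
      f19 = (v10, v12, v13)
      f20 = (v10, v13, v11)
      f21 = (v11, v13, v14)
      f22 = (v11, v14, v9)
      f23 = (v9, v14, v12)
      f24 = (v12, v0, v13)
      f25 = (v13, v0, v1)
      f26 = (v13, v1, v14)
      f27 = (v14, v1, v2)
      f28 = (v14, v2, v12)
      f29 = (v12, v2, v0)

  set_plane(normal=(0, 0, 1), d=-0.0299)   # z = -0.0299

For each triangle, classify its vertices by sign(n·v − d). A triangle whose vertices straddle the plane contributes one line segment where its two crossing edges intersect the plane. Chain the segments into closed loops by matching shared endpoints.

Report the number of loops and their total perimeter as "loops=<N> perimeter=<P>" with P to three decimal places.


Straddling triangles (20 of 30):
  (v1,v4,v2) [++-] → (0.863262, 0.580477, -0.0299)–(1.285, 0, -0.0299)  len=0.7175
  (v2,v4,v5) [-+-] → (0.863262, 0.580477, -0.0299)–(0.3971, 1.2221, -0.0299)  len=0.7931
  (v2,v5,v0) [--+] → (2.22379, 0.0611459, -0.0299)–(2.26822, 0, -0.0299)  len=0.0756
  (v0,v5,v3) [+-+] → (2.22379, 0.0611459, -0.0299)–(0.700899, 2.15725, -0.0299)  len=2.5909
  (v4,v7,v5) [++-] → (-0.285308, 1.00038, -0.0299)–(0.3971, 1.2221, -0.0299)  len=0.7175
  (v5,v7,v8) [-+-] → (-0.285308, 1.00038, -0.0299)–(-1.0396, 0.7553, -0.0299)  len=0.7931
  (v5,v8,v3) [--+] → (0.629016, 2.13389, -0.0299)–(0.700899, 2.15725, -0.0299)  len=0.0756
  (v3,v8,v6) [+-+] → (0.629016, 2.13389, -0.0299)–(-1.83501, 1.33326, -0.0299)  len=2.5908
  (v7,v10,v8) [++-] → (-1.0396, 0.0377903, -0.0299)–(-1.0396, 0.7553, -0.0299)  len=0.7175
  (v8,v10,v11) [-+-] → (-1.0396, 0.0377903, -0.0299)–(-1.0396, -0.7553, -0.0299)  len=0.7931
  (v8,v11,v6) [--+] → (-1.83501, 1.25768, -0.0299)–(-1.83501, 1.33326, -0.0299)  len=0.0756
  (v6,v11,v9) [+-+] → (-1.83501, 1.25768, -0.0299)–(-1.83501, -1.33326, -0.0299)  len=2.5909
  (v10,v13,v11) [++-] → (-0.357192, -0.977022, -0.0299)–(-1.0396, -0.7553, -0.0299)  len=0.7175
  (v11,v13,v14) [-+-] → (-0.357192, -0.977022, -0.0299)–(0.3971, -1.2221, -0.0299)  len=0.7931
  (v11,v14,v9) [--+] → (-1.76312, -1.35662, -0.0299)–(-1.83501, -1.33326, -0.0299)  len=0.0756
  (v9,v14,v12) [+-+] → (-1.76312, -1.35662, -0.0299)–(0.700899, -2.15725, -0.0299)  len=2.5908
  (v13,v1,v14) [++-] → (0.818838, -0.641623, -0.0299)–(0.3971, -1.2221, -0.0299)  len=0.7175
  (v14,v1,v2) [-+-] → (0.818838, -0.641623, -0.0299)–(1.285, 0, -0.0299)  len=0.7931
  (v14,v2,v12) [--+] → (0.745324, -2.0961, -0.0299)–(0.700899, -2.15725, -0.0299)  len=0.0756
  (v12,v2,v0) [+-+] → (0.745324, -2.0961, -0.0299)–(2.26822, 0, -0.0299)  len=2.5909

Chained into 2 loop(s):
  loop 1: 10 segments, perimeter = 7.5531
  loop 2: 10 segments, perimeter = 13.3323
Total perimeter = 20.885

loops=2 perimeter=20.885


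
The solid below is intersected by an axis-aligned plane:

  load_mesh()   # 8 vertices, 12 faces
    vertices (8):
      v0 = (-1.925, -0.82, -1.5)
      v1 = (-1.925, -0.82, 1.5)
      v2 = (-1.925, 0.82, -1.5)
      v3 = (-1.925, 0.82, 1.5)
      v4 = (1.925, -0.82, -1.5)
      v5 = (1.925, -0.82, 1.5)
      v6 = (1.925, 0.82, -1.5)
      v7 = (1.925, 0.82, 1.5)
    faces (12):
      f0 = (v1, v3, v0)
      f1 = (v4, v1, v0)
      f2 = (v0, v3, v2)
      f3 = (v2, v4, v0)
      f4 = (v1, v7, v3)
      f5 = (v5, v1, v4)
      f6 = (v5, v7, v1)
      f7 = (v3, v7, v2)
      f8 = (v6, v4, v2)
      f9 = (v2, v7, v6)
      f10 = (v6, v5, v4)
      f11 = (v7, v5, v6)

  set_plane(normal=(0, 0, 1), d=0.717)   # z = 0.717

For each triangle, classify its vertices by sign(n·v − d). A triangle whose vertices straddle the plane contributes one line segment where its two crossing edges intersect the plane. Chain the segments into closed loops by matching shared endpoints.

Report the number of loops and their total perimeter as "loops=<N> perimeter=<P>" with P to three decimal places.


Straddling triangles (8 of 12):
  (v1,v3,v0) [++-] → (-1.925, 0.39196, 0.717)–(-1.925, -0.82, 0.717)  len=1.2120
  (v4,v1,v0) [-+-] → (-0.92015, -0.82, 0.717)–(-1.925, -0.82, 0.717)  len=1.0049
  (v0,v3,v2) [-+-] → (-1.925, 0.39196, 0.717)–(-1.925, 0.82, 0.717)  len=0.4280
  (v5,v1,v4) [++-] → (-0.92015, -0.82, 0.717)–(1.925, -0.82, 0.717)  len=2.8452
  (v3,v7,v2) [++-] → (0.92015, 0.82, 0.717)–(-1.925, 0.82, 0.717)  len=2.8452
  (v2,v7,v6) [-+-] → (0.92015, 0.82, 0.717)–(1.925, 0.82, 0.717)  len=1.0049
  (v6,v5,v4) [-+-] → (1.925, -0.39196, 0.717)–(1.925, -0.82, 0.717)  len=0.4280
  (v7,v5,v6) [++-] → (1.925, -0.39196, 0.717)–(1.925, 0.82, 0.717)  len=1.2120

Chained into 1 loop(s):
  loop 1: 8 segments, perimeter = 10.9800
Total perimeter = 10.980

loops=1 perimeter=10.980


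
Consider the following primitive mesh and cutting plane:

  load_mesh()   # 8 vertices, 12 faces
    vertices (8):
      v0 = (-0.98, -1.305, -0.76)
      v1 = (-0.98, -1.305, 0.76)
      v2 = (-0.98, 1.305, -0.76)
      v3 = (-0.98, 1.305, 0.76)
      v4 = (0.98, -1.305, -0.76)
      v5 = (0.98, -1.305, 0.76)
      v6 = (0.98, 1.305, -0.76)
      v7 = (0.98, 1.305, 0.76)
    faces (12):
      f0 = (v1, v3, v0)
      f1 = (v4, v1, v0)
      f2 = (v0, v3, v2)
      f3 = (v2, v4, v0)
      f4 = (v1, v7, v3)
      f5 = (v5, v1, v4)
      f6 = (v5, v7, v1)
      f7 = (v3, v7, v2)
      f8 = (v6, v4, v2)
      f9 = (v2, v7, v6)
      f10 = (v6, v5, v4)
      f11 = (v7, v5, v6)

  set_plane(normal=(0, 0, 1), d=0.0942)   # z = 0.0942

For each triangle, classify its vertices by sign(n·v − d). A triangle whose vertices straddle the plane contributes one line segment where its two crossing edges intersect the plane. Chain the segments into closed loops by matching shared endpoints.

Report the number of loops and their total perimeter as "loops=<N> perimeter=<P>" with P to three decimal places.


loops=1 perimeter=9.140

Straddling triangles (8 of 12):
  (v1,v3,v0) [++-] → (-0.98, 0.161751, 0.0942)–(-0.98, -1.305, 0.0942)  len=1.4668
  (v4,v1,v0) [-+-] → (-0.121468, -1.305, 0.0942)–(-0.98, -1.305, 0.0942)  len=0.8585
  (v0,v3,v2) [-+-] → (-0.98, 0.161751, 0.0942)–(-0.98, 1.305, 0.0942)  len=1.1432
  (v5,v1,v4) [++-] → (-0.121468, -1.305, 0.0942)–(0.98, -1.305, 0.0942)  len=1.1015
  (v3,v7,v2) [++-] → (0.121468, 1.305, 0.0942)–(-0.98, 1.305, 0.0942)  len=1.1015
  (v2,v7,v6) [-+-] → (0.121468, 1.305, 0.0942)–(0.98, 1.305, 0.0942)  len=0.8585
  (v6,v5,v4) [-+-] → (0.98, -0.161751, 0.0942)–(0.98, -1.305, 0.0942)  len=1.1432
  (v7,v5,v6) [++-] → (0.98, -0.161751, 0.0942)–(0.98, 1.305, 0.0942)  len=1.4668

Chained into 1 loop(s):
  loop 1: 8 segments, perimeter = 9.1400
Total perimeter = 9.140
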